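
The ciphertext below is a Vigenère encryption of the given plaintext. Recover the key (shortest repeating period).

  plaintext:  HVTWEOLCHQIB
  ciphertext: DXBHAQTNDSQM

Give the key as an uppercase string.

WCIL

  i= 0: D-H = 22 → W
  i= 1: X-V =  2 → C
  i= 2: B-T =  8 → I
  i= 3: H-W = 11 → L
  i= 4: A-E = 22 → W
  i= 5: Q-O =  2 → C
  i= 6: T-L =  8 → I
  i= 7: N-C = 11 → L
  i= 8: D-H = 22 → W
  i= 9: S-Q =  2 → C
  i=10: Q-I =  8 → I
  i=11: M-B = 11 → L
  shifts repeat with period 4: WCIL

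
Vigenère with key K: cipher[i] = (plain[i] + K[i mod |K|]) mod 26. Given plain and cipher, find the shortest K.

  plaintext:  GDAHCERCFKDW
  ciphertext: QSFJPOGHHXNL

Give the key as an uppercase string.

KPFCN

  i= 0: Q-G = 10 → K
  i= 1: S-D = 15 → P
  i= 2: F-A =  5 → F
  i= 3: J-H =  2 → C
  i= 4: P-C = 13 → N
  i= 5: O-E = 10 → K
  i= 6: G-R = 15 → P
  i= 7: H-C =  5 → F
  i= 8: H-F =  2 → C
  i= 9: X-K = 13 → N
  i=10: N-D = 10 → K
  i=11: L-W = 15 → P
  shifts repeat with period 5: KPFCN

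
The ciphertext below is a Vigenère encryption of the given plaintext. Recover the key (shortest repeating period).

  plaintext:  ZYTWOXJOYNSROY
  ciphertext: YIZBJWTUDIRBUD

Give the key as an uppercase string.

  i= 0: Y-Z = 25 → Z
  i= 1: I-Y = 10 → K
  i= 2: Z-T =  6 → G
  i= 3: B-W =  5 → F
  i= 4: J-O = 21 → V
  i= 5: W-X = 25 → Z
  i= 6: T-J = 10 → K
  i= 7: U-O =  6 → G
  i= 8: D-Y =  5 → F
  i= 9: I-N = 21 → V
  i=10: R-S = 25 → Z
  i=11: B-R = 10 → K
  i=12: U-O =  6 → G
  i=13: D-Y =  5 → F
  shifts repeat with period 5: ZKGFV

ZKGFV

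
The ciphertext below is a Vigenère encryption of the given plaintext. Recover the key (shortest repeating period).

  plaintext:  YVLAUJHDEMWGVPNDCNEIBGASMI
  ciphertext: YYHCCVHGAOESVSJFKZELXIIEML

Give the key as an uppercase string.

ADWCIM

  i= 0: Y-Y =  0 → A
  i= 1: Y-V =  3 → D
  i= 2: H-L = 22 → W
  i= 3: C-A =  2 → C
  i= 4: C-U =  8 → I
  i= 5: V-J = 12 → M
  i= 6: H-H =  0 → A
  i= 7: G-D =  3 → D
  i= 8: A-E = 22 → W
  i= 9: O-M =  2 → C
  i=10: E-W =  8 → I
  i=11: S-G = 12 → M
  i=12: V-V =  0 → A
  i=13: S-P =  3 → D
  i=14: J-N = 22 → W
  i=15: F-D =  2 → C
  i=16: K-C =  8 → I
  i=17: Z-N = 12 → M
  i=18: E-E =  0 → A
  i=19: L-I =  3 → D
  i=20: X-B = 22 → W
  i=21: I-G =  2 → C
  i=22: I-A =  8 → I
  i=23: E-S = 12 → M
  i=24: M-M =  0 → A
  i=25: L-I =  3 → D
  shifts repeat with period 6: ADWCIM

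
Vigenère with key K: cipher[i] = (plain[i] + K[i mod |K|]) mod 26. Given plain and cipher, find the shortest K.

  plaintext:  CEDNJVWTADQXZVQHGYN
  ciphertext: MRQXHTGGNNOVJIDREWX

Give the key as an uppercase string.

  i= 0: M-C = 10 → K
  i= 1: R-E = 13 → N
  i= 2: Q-D = 13 → N
  i= 3: X-N = 10 → K
  i= 4: H-J = 24 → Y
  i= 5: T-V = 24 → Y
  i= 6: G-W = 10 → K
  i= 7: G-T = 13 → N
  i= 8: N-A = 13 → N
  i= 9: N-D = 10 → K
  i=10: O-Q = 24 → Y
  i=11: V-X = 24 → Y
  i=12: J-Z = 10 → K
  i=13: I-V = 13 → N
  i=14: D-Q = 13 → N
  i=15: R-H = 10 → K
  i=16: E-G = 24 → Y
  i=17: W-Y = 24 → Y
  i=18: X-N = 10 → K
  shifts repeat with period 6: KNNKYY

KNNKYY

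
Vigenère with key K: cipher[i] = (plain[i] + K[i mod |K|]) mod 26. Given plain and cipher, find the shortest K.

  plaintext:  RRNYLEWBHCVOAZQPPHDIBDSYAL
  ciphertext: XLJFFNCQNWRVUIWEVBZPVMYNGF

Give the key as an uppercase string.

GUWHUJGP

  i= 0: X-R =  6 → G
  i= 1: L-R = 20 → U
  i= 2: J-N = 22 → W
  i= 3: F-Y =  7 → H
  i= 4: F-L = 20 → U
  i= 5: N-E =  9 → J
  i= 6: C-W =  6 → G
  i= 7: Q-B = 15 → P
  i= 8: N-H =  6 → G
  i= 9: W-C = 20 → U
  i=10: R-V = 22 → W
  i=11: V-O =  7 → H
  i=12: U-A = 20 → U
  i=13: I-Z =  9 → J
  i=14: W-Q =  6 → G
  i=15: E-P = 15 → P
  i=16: V-P =  6 → G
  i=17: B-H = 20 → U
  i=18: Z-D = 22 → W
  i=19: P-I =  7 → H
  i=20: V-B = 20 → U
  i=21: M-D =  9 → J
  i=22: Y-S =  6 → G
  i=23: N-Y = 15 → P
  i=24: G-A =  6 → G
  i=25: F-L = 20 → U
  shifts repeat with period 8: GUWHUJGP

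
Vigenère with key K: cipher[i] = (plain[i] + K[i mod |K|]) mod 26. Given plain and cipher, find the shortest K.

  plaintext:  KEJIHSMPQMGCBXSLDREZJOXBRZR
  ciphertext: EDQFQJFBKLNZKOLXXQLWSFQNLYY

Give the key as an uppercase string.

UZHXJRTM

  i= 0: E-K = 20 → U
  i= 1: D-E = 25 → Z
  i= 2: Q-J =  7 → H
  i= 3: F-I = 23 → X
  i= 4: Q-H =  9 → J
  i= 5: J-S = 17 → R
  i= 6: F-M = 19 → T
  i= 7: B-P = 12 → M
  i= 8: K-Q = 20 → U
  i= 9: L-M = 25 → Z
  i=10: N-G =  7 → H
  i=11: Z-C = 23 → X
  i=12: K-B =  9 → J
  i=13: O-X = 17 → R
  i=14: L-S = 19 → T
  i=15: X-L = 12 → M
  i=16: X-D = 20 → U
  i=17: Q-R = 25 → Z
  i=18: L-E =  7 → H
  i=19: W-Z = 23 → X
  i=20: S-J =  9 → J
  i=21: F-O = 17 → R
  i=22: Q-X = 19 → T
  i=23: N-B = 12 → M
  i=24: L-R = 20 → U
  i=25: Y-Z = 25 → Z
  i=26: Y-R =  7 → H
  shifts repeat with period 8: UZHXJRTM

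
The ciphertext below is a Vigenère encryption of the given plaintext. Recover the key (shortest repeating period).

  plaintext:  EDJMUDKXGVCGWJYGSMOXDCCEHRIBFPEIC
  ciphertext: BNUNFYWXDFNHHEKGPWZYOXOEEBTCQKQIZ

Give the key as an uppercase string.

  i= 0: B-E = 23 → X
  i= 1: N-D = 10 → K
  i= 2: U-J = 11 → L
  i= 3: N-M =  1 → B
  i= 4: F-U = 11 → L
  i= 5: Y-D = 21 → V
  i= 6: W-K = 12 → M
  i= 7: X-X =  0 → A
  i= 8: D-G = 23 → X
  i= 9: F-V = 10 → K
  i=10: N-C = 11 → L
  i=11: H-G =  1 → B
  i=12: H-W = 11 → L
  i=13: E-J = 21 → V
  i=14: K-Y = 12 → M
  i=15: G-G =  0 → A
  i=16: P-S = 23 → X
  i=17: W-M = 10 → K
  i=18: Z-O = 11 → L
  i=19: Y-X =  1 → B
  i=20: O-D = 11 → L
  i=21: X-C = 21 → V
  i=22: O-C = 12 → M
  i=23: E-E =  0 → A
  i=24: E-H = 23 → X
  i=25: B-R = 10 → K
  i=26: T-I = 11 → L
  i=27: C-B =  1 → B
  i=28: Q-F = 11 → L
  i=29: K-P = 21 → V
  i=30: Q-E = 12 → M
  i=31: I-I =  0 → A
  i=32: Z-C = 23 → X
  shifts repeat with period 8: XKLBLVMA

XKLBLVMA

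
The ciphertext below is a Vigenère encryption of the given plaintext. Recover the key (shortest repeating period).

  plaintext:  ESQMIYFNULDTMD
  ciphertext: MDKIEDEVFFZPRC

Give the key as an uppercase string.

ILUWWFZ

  i= 0: M-E =  8 → I
  i= 1: D-S = 11 → L
  i= 2: K-Q = 20 → U
  i= 3: I-M = 22 → W
  i= 4: E-I = 22 → W
  i= 5: D-Y =  5 → F
  i= 6: E-F = 25 → Z
  i= 7: V-N =  8 → I
  i= 8: F-U = 11 → L
  i= 9: F-L = 20 → U
  i=10: Z-D = 22 → W
  i=11: P-T = 22 → W
  i=12: R-M =  5 → F
  i=13: C-D = 25 → Z
  shifts repeat with period 7: ILUWWFZ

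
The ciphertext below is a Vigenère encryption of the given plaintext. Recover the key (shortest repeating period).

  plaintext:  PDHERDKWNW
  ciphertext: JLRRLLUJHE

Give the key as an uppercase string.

  i= 0: J-P = 20 → U
  i= 1: L-D =  8 → I
  i= 2: R-H = 10 → K
  i= 3: R-E = 13 → N
  i= 4: L-R = 20 → U
  i= 5: L-D =  8 → I
  i= 6: U-K = 10 → K
  i= 7: J-W = 13 → N
  i= 8: H-N = 20 → U
  i= 9: E-W =  8 → I
  shifts repeat with period 4: UIKN

UIKN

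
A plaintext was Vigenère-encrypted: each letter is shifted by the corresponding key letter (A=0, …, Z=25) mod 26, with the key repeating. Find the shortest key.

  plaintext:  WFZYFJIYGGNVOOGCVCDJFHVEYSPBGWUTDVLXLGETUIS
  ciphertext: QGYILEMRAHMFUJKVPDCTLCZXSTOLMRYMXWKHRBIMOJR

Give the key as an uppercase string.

  i= 0: Q-W = 20 → U
  i= 1: G-F =  1 → B
  i= 2: Y-Z = 25 → Z
  i= 3: I-Y = 10 → K
  i= 4: L-F =  6 → G
  i= 5: E-J = 21 → V
  i= 6: M-I =  4 → E
  i= 7: R-Y = 19 → T
  i= 8: A-G = 20 → U
  i= 9: H-G =  1 → B
  i=10: M-N = 25 → Z
  i=11: F-V = 10 → K
  i=12: U-O =  6 → G
  i=13: J-O = 21 → V
  i=14: K-G =  4 → E
  i=15: V-C = 19 → T
  i=16: P-V = 20 → U
  i=17: D-C =  1 → B
  i=18: C-D = 25 → Z
  i=19: T-J = 10 → K
  i=20: L-F =  6 → G
  i=21: C-H = 21 → V
  i=22: Z-V =  4 → E
  i=23: X-E = 19 → T
  i=24: S-Y = 20 → U
  i=25: T-S =  1 → B
  i=26: O-P = 25 → Z
  i=27: L-B = 10 → K
  i=28: M-G =  6 → G
  i=29: R-W = 21 → V
  i=30: Y-U =  4 → E
  i=31: M-T = 19 → T
  i=32: X-D = 20 → U
  i=33: W-V =  1 → B
  i=34: K-L = 25 → Z
  i=35: H-X = 10 → K
  i=36: R-L =  6 → G
  i=37: B-G = 21 → V
  i=38: I-E =  4 → E
  i=39: M-T = 19 → T
  i=40: O-U = 20 → U
  i=41: J-I =  1 → B
  i=42: R-S = 25 → Z
  shifts repeat with period 8: UBZKGVET

UBZKGVET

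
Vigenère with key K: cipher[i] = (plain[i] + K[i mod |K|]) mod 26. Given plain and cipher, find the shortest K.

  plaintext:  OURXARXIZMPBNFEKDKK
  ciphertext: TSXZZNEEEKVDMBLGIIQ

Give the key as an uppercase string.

FYGCZWHW

  i= 0: T-O =  5 → F
  i= 1: S-U = 24 → Y
  i= 2: X-R =  6 → G
  i= 3: Z-X =  2 → C
  i= 4: Z-A = 25 → Z
  i= 5: N-R = 22 → W
  i= 6: E-X =  7 → H
  i= 7: E-I = 22 → W
  i= 8: E-Z =  5 → F
  i= 9: K-M = 24 → Y
  i=10: V-P =  6 → G
  i=11: D-B =  2 → C
  i=12: M-N = 25 → Z
  i=13: B-F = 22 → W
  i=14: L-E =  7 → H
  i=15: G-K = 22 → W
  i=16: I-D =  5 → F
  i=17: I-K = 24 → Y
  i=18: Q-K =  6 → G
  shifts repeat with period 8: FYGCZWHW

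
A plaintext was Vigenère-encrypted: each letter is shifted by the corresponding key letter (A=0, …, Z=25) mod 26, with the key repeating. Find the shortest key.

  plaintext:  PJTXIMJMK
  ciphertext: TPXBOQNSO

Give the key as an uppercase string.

  i= 0: T-P =  4 → E
  i= 1: P-J =  6 → G
  i= 2: X-T =  4 → E
  i= 3: B-X =  4 → E
  i= 4: O-I =  6 → G
  i= 5: Q-M =  4 → E
  i= 6: N-J =  4 → E
  i= 7: S-M =  6 → G
  i= 8: O-K =  4 → E
  shifts repeat with period 3: EGE

EGE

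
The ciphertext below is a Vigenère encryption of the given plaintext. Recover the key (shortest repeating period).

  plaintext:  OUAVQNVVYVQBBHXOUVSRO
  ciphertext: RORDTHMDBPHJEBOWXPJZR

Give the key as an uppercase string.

  i= 0: R-O =  3 → D
  i= 1: O-U = 20 → U
  i= 2: R-A = 17 → R
  i= 3: D-V =  8 → I
  i= 4: T-Q =  3 → D
  i= 5: H-N = 20 → U
  i= 6: M-V = 17 → R
  i= 7: D-V =  8 → I
  i= 8: B-Y =  3 → D
  i= 9: P-V = 20 → U
  i=10: H-Q = 17 → R
  i=11: J-B =  8 → I
  i=12: E-B =  3 → D
  i=13: B-H = 20 → U
  i=14: O-X = 17 → R
  i=15: W-O =  8 → I
  i=16: X-U =  3 → D
  i=17: P-V = 20 → U
  i=18: J-S = 17 → R
  i=19: Z-R =  8 → I
  i=20: R-O =  3 → D
  shifts repeat with period 4: DURI

DURI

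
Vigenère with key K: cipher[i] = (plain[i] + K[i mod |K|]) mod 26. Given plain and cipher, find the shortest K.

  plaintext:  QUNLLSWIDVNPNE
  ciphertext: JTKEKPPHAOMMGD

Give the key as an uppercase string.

TZX

  i= 0: J-Q = 19 → T
  i= 1: T-U = 25 → Z
  i= 2: K-N = 23 → X
  i= 3: E-L = 19 → T
  i= 4: K-L = 25 → Z
  i= 5: P-S = 23 → X
  i= 6: P-W = 19 → T
  i= 7: H-I = 25 → Z
  i= 8: A-D = 23 → X
  i= 9: O-V = 19 → T
  i=10: M-N = 25 → Z
  i=11: M-P = 23 → X
  i=12: G-N = 19 → T
  i=13: D-E = 25 → Z
  shifts repeat with period 3: TZX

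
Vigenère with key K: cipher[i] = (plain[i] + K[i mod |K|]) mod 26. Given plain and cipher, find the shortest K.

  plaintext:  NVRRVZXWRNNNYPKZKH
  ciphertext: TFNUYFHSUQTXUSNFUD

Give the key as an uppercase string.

GKWDD

  i= 0: T-N =  6 → G
  i= 1: F-V = 10 → K
  i= 2: N-R = 22 → W
  i= 3: U-R =  3 → D
  i= 4: Y-V =  3 → D
  i= 5: F-Z =  6 → G
  i= 6: H-X = 10 → K
  i= 7: S-W = 22 → W
  i= 8: U-R =  3 → D
  i= 9: Q-N =  3 → D
  i=10: T-N =  6 → G
  i=11: X-N = 10 → K
  i=12: U-Y = 22 → W
  i=13: S-P =  3 → D
  i=14: N-K =  3 → D
  i=15: F-Z =  6 → G
  i=16: U-K = 10 → K
  i=17: D-H = 22 → W
  shifts repeat with period 5: GKWDD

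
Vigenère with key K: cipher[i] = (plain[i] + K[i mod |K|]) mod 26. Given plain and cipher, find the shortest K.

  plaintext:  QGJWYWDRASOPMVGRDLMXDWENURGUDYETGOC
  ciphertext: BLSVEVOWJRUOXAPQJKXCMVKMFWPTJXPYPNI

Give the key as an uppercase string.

  i= 0: B-Q = 11 → L
  i= 1: L-G =  5 → F
  i= 2: S-J =  9 → J
  i= 3: V-W = 25 → Z
  i= 4: E-Y =  6 → G
  i= 5: V-W = 25 → Z
  i= 6: O-D = 11 → L
  i= 7: W-R =  5 → F
  i= 8: J-A =  9 → J
  i= 9: R-S = 25 → Z
  i=10: U-O =  6 → G
  i=11: O-P = 25 → Z
  i=12: X-M = 11 → L
  i=13: A-V =  5 → F
  i=14: P-G =  9 → J
  i=15: Q-R = 25 → Z
  i=16: J-D =  6 → G
  i=17: K-L = 25 → Z
  i=18: X-M = 11 → L
  i=19: C-X =  5 → F
  i=20: M-D =  9 → J
  i=21: V-W = 25 → Z
  i=22: K-E =  6 → G
  i=23: M-N = 25 → Z
  i=24: F-U = 11 → L
  i=25: W-R =  5 → F
  i=26: P-G =  9 → J
  i=27: T-U = 25 → Z
  i=28: J-D =  6 → G
  i=29: X-Y = 25 → Z
  i=30: P-E = 11 → L
  i=31: Y-T =  5 → F
  i=32: P-G =  9 → J
  i=33: N-O = 25 → Z
  i=34: I-C =  6 → G
  shifts repeat with period 6: LFJZGZ

LFJZGZ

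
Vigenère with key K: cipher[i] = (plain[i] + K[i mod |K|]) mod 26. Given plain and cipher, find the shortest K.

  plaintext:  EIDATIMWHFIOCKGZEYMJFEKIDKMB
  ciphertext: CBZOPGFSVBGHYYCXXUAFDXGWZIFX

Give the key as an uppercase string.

  i= 0: C-E = 24 → Y
  i= 1: B-I = 19 → T
  i= 2: Z-D = 22 → W
  i= 3: O-A = 14 → O
  i= 4: P-T = 22 → W
  i= 5: G-I = 24 → Y
  i= 6: F-M = 19 → T
  i= 7: S-W = 22 → W
  i= 8: V-H = 14 → O
  i= 9: B-F = 22 → W
  i=10: G-I = 24 → Y
  i=11: H-O = 19 → T
  i=12: Y-C = 22 → W
  i=13: Y-K = 14 → O
  i=14: C-G = 22 → W
  i=15: X-Z = 24 → Y
  i=16: X-E = 19 → T
  i=17: U-Y = 22 → W
  i=18: A-M = 14 → O
  i=19: F-J = 22 → W
  i=20: D-F = 24 → Y
  i=21: X-E = 19 → T
  i=22: G-K = 22 → W
  i=23: W-I = 14 → O
  i=24: Z-D = 22 → W
  i=25: I-K = 24 → Y
  i=26: F-M = 19 → T
  i=27: X-B = 22 → W
  shifts repeat with period 5: YTWOW

YTWOW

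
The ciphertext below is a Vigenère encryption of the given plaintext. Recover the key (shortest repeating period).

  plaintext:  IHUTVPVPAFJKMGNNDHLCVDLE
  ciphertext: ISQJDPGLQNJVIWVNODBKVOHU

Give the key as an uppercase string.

ALWQI

  i= 0: I-I =  0 → A
  i= 1: S-H = 11 → L
  i= 2: Q-U = 22 → W
  i= 3: J-T = 16 → Q
  i= 4: D-V =  8 → I
  i= 5: P-P =  0 → A
  i= 6: G-V = 11 → L
  i= 7: L-P = 22 → W
  i= 8: Q-A = 16 → Q
  i= 9: N-F =  8 → I
  i=10: J-J =  0 → A
  i=11: V-K = 11 → L
  i=12: I-M = 22 → W
  i=13: W-G = 16 → Q
  i=14: V-N =  8 → I
  i=15: N-N =  0 → A
  i=16: O-D = 11 → L
  i=17: D-H = 22 → W
  i=18: B-L = 16 → Q
  i=19: K-C =  8 → I
  i=20: V-V =  0 → A
  i=21: O-D = 11 → L
  i=22: H-L = 22 → W
  i=23: U-E = 16 → Q
  shifts repeat with period 5: ALWQI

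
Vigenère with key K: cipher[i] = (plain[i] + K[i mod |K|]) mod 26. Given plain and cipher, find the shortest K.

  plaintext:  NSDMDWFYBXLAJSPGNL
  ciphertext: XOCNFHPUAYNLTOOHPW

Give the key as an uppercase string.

  i= 0: X-N = 10 → K
  i= 1: O-S = 22 → W
  i= 2: C-D = 25 → Z
  i= 3: N-M =  1 → B
  i= 4: F-D =  2 → C
  i= 5: H-W = 11 → L
  i= 6: P-F = 10 → K
  i= 7: U-Y = 22 → W
  i= 8: A-B = 25 → Z
  i= 9: Y-X =  1 → B
  i=10: N-L =  2 → C
  i=11: L-A = 11 → L
  i=12: T-J = 10 → K
  i=13: O-S = 22 → W
  i=14: O-P = 25 → Z
  i=15: H-G =  1 → B
  i=16: P-N =  2 → C
  i=17: W-L = 11 → L
  shifts repeat with period 6: KWZBCL

KWZBCL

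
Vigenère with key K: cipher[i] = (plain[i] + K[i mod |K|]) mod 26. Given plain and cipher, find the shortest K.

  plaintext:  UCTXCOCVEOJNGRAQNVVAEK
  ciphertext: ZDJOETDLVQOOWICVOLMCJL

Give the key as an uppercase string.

  i= 0: Z-U =  5 → F
  i= 1: D-C =  1 → B
  i= 2: J-T = 16 → Q
  i= 3: O-X = 17 → R
  i= 4: E-C =  2 → C
  i= 5: T-O =  5 → F
  i= 6: D-C =  1 → B
  i= 7: L-V = 16 → Q
  i= 8: V-E = 17 → R
  i= 9: Q-O =  2 → C
  i=10: O-J =  5 → F
  i=11: O-N =  1 → B
  i=12: W-G = 16 → Q
  i=13: I-R = 17 → R
  i=14: C-A =  2 → C
  i=15: V-Q =  5 → F
  i=16: O-N =  1 → B
  i=17: L-V = 16 → Q
  i=18: M-V = 17 → R
  i=19: C-A =  2 → C
  i=20: J-E =  5 → F
  i=21: L-K =  1 → B
  shifts repeat with period 5: FBQRC

FBQRC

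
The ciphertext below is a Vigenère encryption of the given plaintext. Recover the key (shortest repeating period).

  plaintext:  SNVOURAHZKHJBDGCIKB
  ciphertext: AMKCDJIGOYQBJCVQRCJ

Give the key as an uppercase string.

IZPOJS

  i= 0: A-S =  8 → I
  i= 1: M-N = 25 → Z
  i= 2: K-V = 15 → P
  i= 3: C-O = 14 → O
  i= 4: D-U =  9 → J
  i= 5: J-R = 18 → S
  i= 6: I-A =  8 → I
  i= 7: G-H = 25 → Z
  i= 8: O-Z = 15 → P
  i= 9: Y-K = 14 → O
  i=10: Q-H =  9 → J
  i=11: B-J = 18 → S
  i=12: J-B =  8 → I
  i=13: C-D = 25 → Z
  i=14: V-G = 15 → P
  i=15: Q-C = 14 → O
  i=16: R-I =  9 → J
  i=17: C-K = 18 → S
  i=18: J-B =  8 → I
  shifts repeat with period 6: IZPOJS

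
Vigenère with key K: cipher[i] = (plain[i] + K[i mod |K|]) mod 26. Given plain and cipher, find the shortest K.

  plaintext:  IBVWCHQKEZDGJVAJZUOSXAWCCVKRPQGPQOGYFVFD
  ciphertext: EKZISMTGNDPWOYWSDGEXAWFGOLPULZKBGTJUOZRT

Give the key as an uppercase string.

WJEMQFD

  i= 0: E-I = 22 → W
  i= 1: K-B =  9 → J
  i= 2: Z-V =  4 → E
  i= 3: I-W = 12 → M
  i= 4: S-C = 16 → Q
  i= 5: M-H =  5 → F
  i= 6: T-Q =  3 → D
  i= 7: G-K = 22 → W
  i= 8: N-E =  9 → J
  i= 9: D-Z =  4 → E
  i=10: P-D = 12 → M
  i=11: W-G = 16 → Q
  i=12: O-J =  5 → F
  i=13: Y-V =  3 → D
  i=14: W-A = 22 → W
  i=15: S-J =  9 → J
  i=16: D-Z =  4 → E
  i=17: G-U = 12 → M
  i=18: E-O = 16 → Q
  i=19: X-S =  5 → F
  i=20: A-X =  3 → D
  i=21: W-A = 22 → W
  i=22: F-W =  9 → J
  i=23: G-C =  4 → E
  i=24: O-C = 12 → M
  i=25: L-V = 16 → Q
  i=26: P-K =  5 → F
  i=27: U-R =  3 → D
  i=28: L-P = 22 → W
  i=29: Z-Q =  9 → J
  i=30: K-G =  4 → E
  i=31: B-P = 12 → M
  i=32: G-Q = 16 → Q
  i=33: T-O =  5 → F
  i=34: J-G =  3 → D
  i=35: U-Y = 22 → W
  i=36: O-F =  9 → J
  i=37: Z-V =  4 → E
  i=38: R-F = 12 → M
  i=39: T-D = 16 → Q
  shifts repeat with period 7: WJEMQFD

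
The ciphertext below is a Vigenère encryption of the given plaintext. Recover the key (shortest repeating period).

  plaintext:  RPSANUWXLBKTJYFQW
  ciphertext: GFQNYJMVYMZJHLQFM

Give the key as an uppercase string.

  i= 0: G-R = 15 → P
  i= 1: F-P = 16 → Q
  i= 2: Q-S = 24 → Y
  i= 3: N-A = 13 → N
  i= 4: Y-N = 11 → L
  i= 5: J-U = 15 → P
  i= 6: M-W = 16 → Q
  i= 7: V-X = 24 → Y
  i= 8: Y-L = 13 → N
  i= 9: M-B = 11 → L
  i=10: Z-K = 15 → P
  i=11: J-T = 16 → Q
  i=12: H-J = 24 → Y
  i=13: L-Y = 13 → N
  i=14: Q-F = 11 → L
  i=15: F-Q = 15 → P
  i=16: M-W = 16 → Q
  shifts repeat with period 5: PQYNL

PQYNL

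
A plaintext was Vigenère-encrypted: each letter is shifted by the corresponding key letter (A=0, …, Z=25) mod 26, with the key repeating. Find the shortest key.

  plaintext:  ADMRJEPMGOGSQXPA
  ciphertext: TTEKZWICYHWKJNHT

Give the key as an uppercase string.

  i= 0: T-A = 19 → T
  i= 1: T-D = 16 → Q
  i= 2: E-M = 18 → S
  i= 3: K-R = 19 → T
  i= 4: Z-J = 16 → Q
  i= 5: W-E = 18 → S
  i= 6: I-P = 19 → T
  i= 7: C-M = 16 → Q
  i= 8: Y-G = 18 → S
  i= 9: H-O = 19 → T
  i=10: W-G = 16 → Q
  i=11: K-S = 18 → S
  i=12: J-Q = 19 → T
  i=13: N-X = 16 → Q
  i=14: H-P = 18 → S
  i=15: T-A = 19 → T
  shifts repeat with period 3: TQS

TQS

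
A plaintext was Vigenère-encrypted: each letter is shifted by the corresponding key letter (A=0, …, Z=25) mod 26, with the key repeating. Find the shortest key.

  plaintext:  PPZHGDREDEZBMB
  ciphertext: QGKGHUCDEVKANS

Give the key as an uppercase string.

BRLZ

  i= 0: Q-P =  1 → B
  i= 1: G-P = 17 → R
  i= 2: K-Z = 11 → L
  i= 3: G-H = 25 → Z
  i= 4: H-G =  1 → B
  i= 5: U-D = 17 → R
  i= 6: C-R = 11 → L
  i= 7: D-E = 25 → Z
  i= 8: E-D =  1 → B
  i= 9: V-E = 17 → R
  i=10: K-Z = 11 → L
  i=11: A-B = 25 → Z
  i=12: N-M =  1 → B
  i=13: S-B = 17 → R
  shifts repeat with period 4: BRLZ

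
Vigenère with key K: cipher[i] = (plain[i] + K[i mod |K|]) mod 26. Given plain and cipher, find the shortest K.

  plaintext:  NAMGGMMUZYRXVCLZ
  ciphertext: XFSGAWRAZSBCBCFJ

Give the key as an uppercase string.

  i= 0: X-N = 10 → K
  i= 1: F-A =  5 → F
  i= 2: S-M =  6 → G
  i= 3: G-G =  0 → A
  i= 4: A-G = 20 → U
  i= 5: W-M = 10 → K
  i= 6: R-M =  5 → F
  i= 7: A-U =  6 → G
  i= 8: Z-Z =  0 → A
  i= 9: S-Y = 20 → U
  i=10: B-R = 10 → K
  i=11: C-X =  5 → F
  i=12: B-V =  6 → G
  i=13: C-C =  0 → A
  i=14: F-L = 20 → U
  i=15: J-Z = 10 → K
  shifts repeat with period 5: KFGAU

KFGAU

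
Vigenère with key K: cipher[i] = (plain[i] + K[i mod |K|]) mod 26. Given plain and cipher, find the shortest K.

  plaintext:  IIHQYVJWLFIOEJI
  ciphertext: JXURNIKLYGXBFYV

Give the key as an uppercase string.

BPN

  i= 0: J-I =  1 → B
  i= 1: X-I = 15 → P
  i= 2: U-H = 13 → N
  i= 3: R-Q =  1 → B
  i= 4: N-Y = 15 → P
  i= 5: I-V = 13 → N
  i= 6: K-J =  1 → B
  i= 7: L-W = 15 → P
  i= 8: Y-L = 13 → N
  i= 9: G-F =  1 → B
  i=10: X-I = 15 → P
  i=11: B-O = 13 → N
  i=12: F-E =  1 → B
  i=13: Y-J = 15 → P
  i=14: V-I = 13 → N
  shifts repeat with period 3: BPN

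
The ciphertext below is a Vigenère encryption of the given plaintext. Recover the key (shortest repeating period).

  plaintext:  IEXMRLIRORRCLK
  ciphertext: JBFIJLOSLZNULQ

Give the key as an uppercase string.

  i= 0: J-I =  1 → B
  i= 1: B-E = 23 → X
  i= 2: F-X =  8 → I
  i= 3: I-M = 22 → W
  i= 4: J-R = 18 → S
  i= 5: L-L =  0 → A
  i= 6: O-I =  6 → G
  i= 7: S-R =  1 → B
  i= 8: L-O = 23 → X
  i= 9: Z-R =  8 → I
  i=10: N-R = 22 → W
  i=11: U-C = 18 → S
  i=12: L-L =  0 → A
  i=13: Q-K =  6 → G
  shifts repeat with period 7: BXIWSAG

BXIWSAG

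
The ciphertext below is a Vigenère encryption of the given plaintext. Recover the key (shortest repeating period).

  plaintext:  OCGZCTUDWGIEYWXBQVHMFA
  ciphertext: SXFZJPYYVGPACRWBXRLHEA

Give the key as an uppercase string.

EVZAHW

  i= 0: S-O =  4 → E
  i= 1: X-C = 21 → V
  i= 2: F-G = 25 → Z
  i= 3: Z-Z =  0 → A
  i= 4: J-C =  7 → H
  i= 5: P-T = 22 → W
  i= 6: Y-U =  4 → E
  i= 7: Y-D = 21 → V
  i= 8: V-W = 25 → Z
  i= 9: G-G =  0 → A
  i=10: P-I =  7 → H
  i=11: A-E = 22 → W
  i=12: C-Y =  4 → E
  i=13: R-W = 21 → V
  i=14: W-X = 25 → Z
  i=15: B-B =  0 → A
  i=16: X-Q =  7 → H
  i=17: R-V = 22 → W
  i=18: L-H =  4 → E
  i=19: H-M = 21 → V
  i=20: E-F = 25 → Z
  i=21: A-A =  0 → A
  shifts repeat with period 6: EVZAHW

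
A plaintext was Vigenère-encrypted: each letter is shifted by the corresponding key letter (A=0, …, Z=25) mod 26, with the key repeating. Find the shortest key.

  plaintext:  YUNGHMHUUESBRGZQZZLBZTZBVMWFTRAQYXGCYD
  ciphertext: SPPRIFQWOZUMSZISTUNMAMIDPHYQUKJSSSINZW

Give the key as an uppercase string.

UVCLBTJC

  i= 0: S-Y = 20 → U
  i= 1: P-U = 21 → V
  i= 2: P-N =  2 → C
  i= 3: R-G = 11 → L
  i= 4: I-H =  1 → B
  i= 5: F-M = 19 → T
  i= 6: Q-H =  9 → J
  i= 7: W-U =  2 → C
  i= 8: O-U = 20 → U
  i= 9: Z-E = 21 → V
  i=10: U-S =  2 → C
  i=11: M-B = 11 → L
  i=12: S-R =  1 → B
  i=13: Z-G = 19 → T
  i=14: I-Z =  9 → J
  i=15: S-Q =  2 → C
  i=16: T-Z = 20 → U
  i=17: U-Z = 21 → V
  i=18: N-L =  2 → C
  i=19: M-B = 11 → L
  i=20: A-Z =  1 → B
  i=21: M-T = 19 → T
  i=22: I-Z =  9 → J
  i=23: D-B =  2 → C
  i=24: P-V = 20 → U
  i=25: H-M = 21 → V
  i=26: Y-W =  2 → C
  i=27: Q-F = 11 → L
  i=28: U-T =  1 → B
  i=29: K-R = 19 → T
  i=30: J-A =  9 → J
  i=31: S-Q =  2 → C
  i=32: S-Y = 20 → U
  i=33: S-X = 21 → V
  i=34: I-G =  2 → C
  i=35: N-C = 11 → L
  i=36: Z-Y =  1 → B
  i=37: W-D = 19 → T
  shifts repeat with period 8: UVCLBTJC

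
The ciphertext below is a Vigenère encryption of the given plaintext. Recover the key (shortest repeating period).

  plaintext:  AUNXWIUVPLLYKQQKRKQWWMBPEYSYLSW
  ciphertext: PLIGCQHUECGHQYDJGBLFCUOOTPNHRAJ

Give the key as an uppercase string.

  i= 0: P-A = 15 → P
  i= 1: L-U = 17 → R
  i= 2: I-N = 21 → V
  i= 3: G-X =  9 → J
  i= 4: C-W =  6 → G
  i= 5: Q-I =  8 → I
  i= 6: H-U = 13 → N
  i= 7: U-V = 25 → Z
  i= 8: E-P = 15 → P
  i= 9: C-L = 17 → R
  i=10: G-L = 21 → V
  i=11: H-Y =  9 → J
  i=12: Q-K =  6 → G
  i=13: Y-Q =  8 → I
  i=14: D-Q = 13 → N
  i=15: J-K = 25 → Z
  i=16: G-R = 15 → P
  i=17: B-K = 17 → R
  i=18: L-Q = 21 → V
  i=19: F-W =  9 → J
  i=20: C-W =  6 → G
  i=21: U-M =  8 → I
  i=22: O-B = 13 → N
  i=23: O-P = 25 → Z
  i=24: T-E = 15 → P
  i=25: P-Y = 17 → R
  i=26: N-S = 21 → V
  i=27: H-Y =  9 → J
  i=28: R-L =  6 → G
  i=29: A-S =  8 → I
  i=30: J-W = 13 → N
  shifts repeat with period 8: PRVJGINZ

PRVJGINZ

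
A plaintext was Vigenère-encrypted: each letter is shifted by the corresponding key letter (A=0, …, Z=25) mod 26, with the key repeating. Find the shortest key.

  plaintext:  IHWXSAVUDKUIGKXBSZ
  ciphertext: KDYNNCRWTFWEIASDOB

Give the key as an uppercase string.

  i= 0: K-I =  2 → C
  i= 1: D-H = 22 → W
  i= 2: Y-W =  2 → C
  i= 3: N-X = 16 → Q
  i= 4: N-S = 21 → V
  i= 5: C-A =  2 → C
  i= 6: R-V = 22 → W
  i= 7: W-U =  2 → C
  i= 8: T-D = 16 → Q
  i= 9: F-K = 21 → V
  i=10: W-U =  2 → C
  i=11: E-I = 22 → W
  i=12: I-G =  2 → C
  i=13: A-K = 16 → Q
  i=14: S-X = 21 → V
  i=15: D-B =  2 → C
  i=16: O-S = 22 → W
  i=17: B-Z =  2 → C
  shifts repeat with period 5: CWCQV

CWCQV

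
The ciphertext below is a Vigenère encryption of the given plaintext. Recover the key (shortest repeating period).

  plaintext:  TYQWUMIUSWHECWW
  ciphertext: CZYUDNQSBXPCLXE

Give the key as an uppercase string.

  i= 0: C-T =  9 → J
  i= 1: Z-Y =  1 → B
  i= 2: Y-Q =  8 → I
  i= 3: U-W = 24 → Y
  i= 4: D-U =  9 → J
  i= 5: N-M =  1 → B
  i= 6: Q-I =  8 → I
  i= 7: S-U = 24 → Y
  i= 8: B-S =  9 → J
  i= 9: X-W =  1 → B
  i=10: P-H =  8 → I
  i=11: C-E = 24 → Y
  i=12: L-C =  9 → J
  i=13: X-W =  1 → B
  i=14: E-W =  8 → I
  shifts repeat with period 4: JBIY

JBIY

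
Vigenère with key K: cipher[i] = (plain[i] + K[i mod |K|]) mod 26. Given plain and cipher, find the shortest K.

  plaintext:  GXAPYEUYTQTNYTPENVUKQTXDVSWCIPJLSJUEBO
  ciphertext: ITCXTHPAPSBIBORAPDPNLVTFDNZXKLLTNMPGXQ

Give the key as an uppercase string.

  i= 0: I-G =  2 → C
  i= 1: T-X = 22 → W
  i= 2: C-A =  2 → C
  i= 3: X-P =  8 → I
  i= 4: T-Y = 21 → V
  i= 5: H-E =  3 → D
  i= 6: P-U = 21 → V
  i= 7: A-Y =  2 → C
  i= 8: P-T = 22 → W
  i= 9: S-Q =  2 → C
  i=10: B-T =  8 → I
  i=11: I-N = 21 → V
  i=12: B-Y =  3 → D
  i=13: O-T = 21 → V
  i=14: R-P =  2 → C
  i=15: A-E = 22 → W
  i=16: P-N =  2 → C
  i=17: D-V =  8 → I
  i=18: P-U = 21 → V
  i=19: N-K =  3 → D
  i=20: L-Q = 21 → V
  i=21: V-T =  2 → C
  i=22: T-X = 22 → W
  i=23: F-D =  2 → C
  i=24: D-V =  8 → I
  i=25: N-S = 21 → V
  i=26: Z-W =  3 → D
  i=27: X-C = 21 → V
  i=28: K-I =  2 → C
  i=29: L-P = 22 → W
  i=30: L-J =  2 → C
  i=31: T-L =  8 → I
  i=32: N-S = 21 → V
  i=33: M-J =  3 → D
  i=34: P-U = 21 → V
  i=35: G-E =  2 → C
  i=36: X-B = 22 → W
  i=37: Q-O =  2 → C
  shifts repeat with period 7: CWCIVDV

CWCIVDV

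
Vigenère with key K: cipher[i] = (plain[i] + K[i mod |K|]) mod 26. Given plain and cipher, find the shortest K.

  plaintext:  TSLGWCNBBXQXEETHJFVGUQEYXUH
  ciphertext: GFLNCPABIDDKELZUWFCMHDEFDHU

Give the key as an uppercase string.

  i= 0: G-T = 13 → N
  i= 1: F-S = 13 → N
  i= 2: L-L =  0 → A
  i= 3: N-G =  7 → H
  i= 4: C-W =  6 → G
  i= 5: P-C = 13 → N
  i= 6: A-N = 13 → N
  i= 7: B-B =  0 → A
  i= 8: I-B =  7 → H
  i= 9: D-X =  6 → G
  i=10: D-Q = 13 → N
  i=11: K-X = 13 → N
  i=12: E-E =  0 → A
  i=13: L-E =  7 → H
  i=14: Z-T =  6 → G
  i=15: U-H = 13 → N
  i=16: W-J = 13 → N
  i=17: F-F =  0 → A
  i=18: C-V =  7 → H
  i=19: M-G =  6 → G
  i=20: H-U = 13 → N
  i=21: D-Q = 13 → N
  i=22: E-E =  0 → A
  i=23: F-Y =  7 → H
  i=24: D-X =  6 → G
  i=25: H-U = 13 → N
  i=26: U-H = 13 → N
  shifts repeat with period 5: NNAHG

NNAHG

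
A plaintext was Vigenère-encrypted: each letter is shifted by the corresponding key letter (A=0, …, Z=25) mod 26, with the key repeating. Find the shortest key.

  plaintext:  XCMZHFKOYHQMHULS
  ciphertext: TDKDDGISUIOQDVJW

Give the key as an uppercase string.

WBYE

  i= 0: T-X = 22 → W
  i= 1: D-C =  1 → B
  i= 2: K-M = 24 → Y
  i= 3: D-Z =  4 → E
  i= 4: D-H = 22 → W
  i= 5: G-F =  1 → B
  i= 6: I-K = 24 → Y
  i= 7: S-O =  4 → E
  i= 8: U-Y = 22 → W
  i= 9: I-H =  1 → B
  i=10: O-Q = 24 → Y
  i=11: Q-M =  4 → E
  i=12: D-H = 22 → W
  i=13: V-U =  1 → B
  i=14: J-L = 24 → Y
  i=15: W-S =  4 → E
  shifts repeat with period 4: WBYE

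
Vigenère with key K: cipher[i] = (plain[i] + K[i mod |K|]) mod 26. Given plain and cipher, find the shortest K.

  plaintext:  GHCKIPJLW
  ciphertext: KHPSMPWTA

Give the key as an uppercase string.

  i= 0: K-G =  4 → E
  i= 1: H-H =  0 → A
  i= 2: P-C = 13 → N
  i= 3: S-K =  8 → I
  i= 4: M-I =  4 → E
  i= 5: P-P =  0 → A
  i= 6: W-J = 13 → N
  i= 7: T-L =  8 → I
  i= 8: A-W =  4 → E
  shifts repeat with period 4: EANI

EANI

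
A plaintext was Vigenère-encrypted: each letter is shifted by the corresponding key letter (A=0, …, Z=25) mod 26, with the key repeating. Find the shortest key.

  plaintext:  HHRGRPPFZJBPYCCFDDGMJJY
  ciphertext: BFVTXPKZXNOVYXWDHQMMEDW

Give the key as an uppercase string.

UYENGAV

  i= 0: B-H = 20 → U
  i= 1: F-H = 24 → Y
  i= 2: V-R =  4 → E
  i= 3: T-G = 13 → N
  i= 4: X-R =  6 → G
  i= 5: P-P =  0 → A
  i= 6: K-P = 21 → V
  i= 7: Z-F = 20 → U
  i= 8: X-Z = 24 → Y
  i= 9: N-J =  4 → E
  i=10: O-B = 13 → N
  i=11: V-P =  6 → G
  i=12: Y-Y =  0 → A
  i=13: X-C = 21 → V
  i=14: W-C = 20 → U
  i=15: D-F = 24 → Y
  i=16: H-D =  4 → E
  i=17: Q-D = 13 → N
  i=18: M-G =  6 → G
  i=19: M-M =  0 → A
  i=20: E-J = 21 → V
  i=21: D-J = 20 → U
  i=22: W-Y = 24 → Y
  shifts repeat with period 7: UYENGAV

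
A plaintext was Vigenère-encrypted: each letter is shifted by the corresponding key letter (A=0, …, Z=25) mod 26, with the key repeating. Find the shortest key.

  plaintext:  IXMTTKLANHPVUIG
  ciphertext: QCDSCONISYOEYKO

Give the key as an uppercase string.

  i= 0: Q-I =  8 → I
  i= 1: C-X =  5 → F
  i= 2: D-M = 17 → R
  i= 3: S-T = 25 → Z
  i= 4: C-T =  9 → J
  i= 5: O-K =  4 → E
  i= 6: N-L =  2 → C
  i= 7: I-A =  8 → I
  i= 8: S-N =  5 → F
  i= 9: Y-H = 17 → R
  i=10: O-P = 25 → Z
  i=11: E-V =  9 → J
  i=12: Y-U =  4 → E
  i=13: K-I =  2 → C
  i=14: O-G =  8 → I
  shifts repeat with period 7: IFRZJEC

IFRZJEC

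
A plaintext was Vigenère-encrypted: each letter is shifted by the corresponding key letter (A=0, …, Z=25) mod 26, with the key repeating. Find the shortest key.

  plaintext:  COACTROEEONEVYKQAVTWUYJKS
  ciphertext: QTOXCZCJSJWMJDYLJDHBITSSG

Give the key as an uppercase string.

OFOVJI

  i= 0: Q-C = 14 → O
  i= 1: T-O =  5 → F
  i= 2: O-A = 14 → O
  i= 3: X-C = 21 → V
  i= 4: C-T =  9 → J
  i= 5: Z-R =  8 → I
  i= 6: C-O = 14 → O
  i= 7: J-E =  5 → F
  i= 8: S-E = 14 → O
  i= 9: J-O = 21 → V
  i=10: W-N =  9 → J
  i=11: M-E =  8 → I
  i=12: J-V = 14 → O
  i=13: D-Y =  5 → F
  i=14: Y-K = 14 → O
  i=15: L-Q = 21 → V
  i=16: J-A =  9 → J
  i=17: D-V =  8 → I
  i=18: H-T = 14 → O
  i=19: B-W =  5 → F
  i=20: I-U = 14 → O
  i=21: T-Y = 21 → V
  i=22: S-J =  9 → J
  i=23: S-K =  8 → I
  i=24: G-S = 14 → O
  shifts repeat with period 6: OFOVJI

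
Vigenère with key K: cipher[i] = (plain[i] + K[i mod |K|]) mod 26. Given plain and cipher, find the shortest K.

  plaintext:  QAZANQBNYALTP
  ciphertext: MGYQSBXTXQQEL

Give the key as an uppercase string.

  i= 0: M-Q = 22 → W
  i= 1: G-A =  6 → G
  i= 2: Y-Z = 25 → Z
  i= 3: Q-A = 16 → Q
  i= 4: S-N =  5 → F
  i= 5: B-Q = 11 → L
  i= 6: X-B = 22 → W
  i= 7: T-N =  6 → G
  i= 8: X-Y = 25 → Z
  i= 9: Q-A = 16 → Q
  i=10: Q-L =  5 → F
  i=11: E-T = 11 → L
  i=12: L-P = 22 → W
  shifts repeat with period 6: WGZQFL

WGZQFL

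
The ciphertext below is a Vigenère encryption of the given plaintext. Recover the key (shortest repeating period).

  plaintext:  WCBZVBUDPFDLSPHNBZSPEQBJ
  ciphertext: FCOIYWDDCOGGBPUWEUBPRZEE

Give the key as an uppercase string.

  i= 0: F-W =  9 → J
  i= 1: C-C =  0 → A
  i= 2: O-B = 13 → N
  i= 3: I-Z =  9 → J
  i= 4: Y-V =  3 → D
  i= 5: W-B = 21 → V
  i= 6: D-U =  9 → J
  i= 7: D-D =  0 → A
  i= 8: C-P = 13 → N
  i= 9: O-F =  9 → J
  i=10: G-D =  3 → D
  i=11: G-L = 21 → V
  i=12: B-S =  9 → J
  i=13: P-P =  0 → A
  i=14: U-H = 13 → N
  i=15: W-N =  9 → J
  i=16: E-B =  3 → D
  i=17: U-Z = 21 → V
  i=18: B-S =  9 → J
  i=19: P-P =  0 → A
  i=20: R-E = 13 → N
  i=21: Z-Q =  9 → J
  i=22: E-B =  3 → D
  i=23: E-J = 21 → V
  shifts repeat with period 6: JANJDV

JANJDV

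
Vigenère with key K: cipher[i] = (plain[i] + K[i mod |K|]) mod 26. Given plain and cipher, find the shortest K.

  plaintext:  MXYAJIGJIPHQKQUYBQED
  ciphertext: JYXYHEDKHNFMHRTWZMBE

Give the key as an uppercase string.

  i= 0: J-M = 23 → X
  i= 1: Y-X =  1 → B
  i= 2: X-Y = 25 → Z
  i= 3: Y-A = 24 → Y
  i= 4: H-J = 24 → Y
  i= 5: E-I = 22 → W
  i= 6: D-G = 23 → X
  i= 7: K-J =  1 → B
  i= 8: H-I = 25 → Z
  i= 9: N-P = 24 → Y
  i=10: F-H = 24 → Y
  i=11: M-Q = 22 → W
  i=12: H-K = 23 → X
  i=13: R-Q =  1 → B
  i=14: T-U = 25 → Z
  i=15: W-Y = 24 → Y
  i=16: Z-B = 24 → Y
  i=17: M-Q = 22 → W
  i=18: B-E = 23 → X
  i=19: E-D =  1 → B
  shifts repeat with period 6: XBZYYW

XBZYYW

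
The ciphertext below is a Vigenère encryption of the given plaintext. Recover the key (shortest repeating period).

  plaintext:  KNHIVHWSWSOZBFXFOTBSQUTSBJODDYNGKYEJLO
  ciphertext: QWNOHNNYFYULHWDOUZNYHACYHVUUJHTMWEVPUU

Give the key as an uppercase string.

  i= 0: Q-K =  6 → G
  i= 1: W-N =  9 → J
  i= 2: N-H =  6 → G
  i= 3: O-I =  6 → G
  i= 4: H-V = 12 → M
  i= 5: N-H =  6 → G
  i= 6: N-W = 17 → R
  i= 7: Y-S =  6 → G
  i= 8: F-W =  9 → J
  i= 9: Y-S =  6 → G
  i=10: U-O =  6 → G
  i=11: L-Z = 12 → M
  i=12: H-B =  6 → G
  i=13: W-F = 17 → R
  i=14: D-X =  6 → G
  i=15: O-F =  9 → J
  i=16: U-O =  6 → G
  i=17: Z-T =  6 → G
  i=18: N-B = 12 → M
  i=19: Y-S =  6 → G
  i=20: H-Q = 17 → R
  i=21: A-U =  6 → G
  i=22: C-T =  9 → J
  i=23: Y-S =  6 → G
  i=24: H-B =  6 → G
  i=25: V-J = 12 → M
  i=26: U-O =  6 → G
  i=27: U-D = 17 → R
  i=28: J-D =  6 → G
  i=29: H-Y =  9 → J
  i=30: T-N =  6 → G
  i=31: M-G =  6 → G
  i=32: W-K = 12 → M
  i=33: E-Y =  6 → G
  i=34: V-E = 17 → R
  i=35: P-J =  6 → G
  i=36: U-L =  9 → J
  i=37: U-O =  6 → G
  shifts repeat with period 7: GJGGMGR

GJGGMGR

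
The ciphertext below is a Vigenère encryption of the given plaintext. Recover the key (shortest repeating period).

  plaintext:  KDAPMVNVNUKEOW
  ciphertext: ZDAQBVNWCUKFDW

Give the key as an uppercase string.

PAAB

  i= 0: Z-K = 15 → P
  i= 1: D-D =  0 → A
  i= 2: A-A =  0 → A
  i= 3: Q-P =  1 → B
  i= 4: B-M = 15 → P
  i= 5: V-V =  0 → A
  i= 6: N-N =  0 → A
  i= 7: W-V =  1 → B
  i= 8: C-N = 15 → P
  i= 9: U-U =  0 → A
  i=10: K-K =  0 → A
  i=11: F-E =  1 → B
  i=12: D-O = 15 → P
  i=13: W-W =  0 → A
  shifts repeat with period 4: PAAB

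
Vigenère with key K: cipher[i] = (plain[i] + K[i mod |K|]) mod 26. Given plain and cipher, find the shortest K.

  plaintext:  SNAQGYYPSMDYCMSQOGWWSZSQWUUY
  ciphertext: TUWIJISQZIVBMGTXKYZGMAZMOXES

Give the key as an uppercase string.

BHWSDKU

  i= 0: T-S =  1 → B
  i= 1: U-N =  7 → H
  i= 2: W-A = 22 → W
  i= 3: I-Q = 18 → S
  i= 4: J-G =  3 → D
  i= 5: I-Y = 10 → K
  i= 6: S-Y = 20 → U
  i= 7: Q-P =  1 → B
  i= 8: Z-S =  7 → H
  i= 9: I-M = 22 → W
  i=10: V-D = 18 → S
  i=11: B-Y =  3 → D
  i=12: M-C = 10 → K
  i=13: G-M = 20 → U
  i=14: T-S =  1 → B
  i=15: X-Q =  7 → H
  i=16: K-O = 22 → W
  i=17: Y-G = 18 → S
  i=18: Z-W =  3 → D
  i=19: G-W = 10 → K
  i=20: M-S = 20 → U
  i=21: A-Z =  1 → B
  i=22: Z-S =  7 → H
  i=23: M-Q = 22 → W
  i=24: O-W = 18 → S
  i=25: X-U =  3 → D
  i=26: E-U = 10 → K
  i=27: S-Y = 20 → U
  shifts repeat with period 7: BHWSDKU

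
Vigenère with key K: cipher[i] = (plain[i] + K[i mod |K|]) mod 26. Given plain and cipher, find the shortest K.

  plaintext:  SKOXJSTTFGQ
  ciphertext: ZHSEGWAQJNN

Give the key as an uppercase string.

HXE

  i= 0: Z-S =  7 → H
  i= 1: H-K = 23 → X
  i= 2: S-O =  4 → E
  i= 3: E-X =  7 → H
  i= 4: G-J = 23 → X
  i= 5: W-S =  4 → E
  i= 6: A-T =  7 → H
  i= 7: Q-T = 23 → X
  i= 8: J-F =  4 → E
  i= 9: N-G =  7 → H
  i=10: N-Q = 23 → X
  shifts repeat with period 3: HXE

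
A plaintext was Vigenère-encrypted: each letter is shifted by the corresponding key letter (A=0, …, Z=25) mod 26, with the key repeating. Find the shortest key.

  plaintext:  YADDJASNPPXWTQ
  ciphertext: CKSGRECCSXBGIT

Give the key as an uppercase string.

EKPDI

  i= 0: C-Y =  4 → E
  i= 1: K-A = 10 → K
  i= 2: S-D = 15 → P
  i= 3: G-D =  3 → D
  i= 4: R-J =  8 → I
  i= 5: E-A =  4 → E
  i= 6: C-S = 10 → K
  i= 7: C-N = 15 → P
  i= 8: S-P =  3 → D
  i= 9: X-P =  8 → I
  i=10: B-X =  4 → E
  i=11: G-W = 10 → K
  i=12: I-T = 15 → P
  i=13: T-Q =  3 → D
  shifts repeat with period 5: EKPDI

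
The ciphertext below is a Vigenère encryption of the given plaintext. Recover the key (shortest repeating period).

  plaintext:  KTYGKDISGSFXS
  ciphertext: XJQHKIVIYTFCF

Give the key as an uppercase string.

  i= 0: X-K = 13 → N
  i= 1: J-T = 16 → Q
  i= 2: Q-Y = 18 → S
  i= 3: H-G =  1 → B
  i= 4: K-K =  0 → A
  i= 5: I-D =  5 → F
  i= 6: V-I = 13 → N
  i= 7: I-S = 16 → Q
  i= 8: Y-G = 18 → S
  i= 9: T-S =  1 → B
  i=10: F-F =  0 → A
  i=11: C-X =  5 → F
  i=12: F-S = 13 → N
  shifts repeat with period 6: NQSBAF

NQSBAF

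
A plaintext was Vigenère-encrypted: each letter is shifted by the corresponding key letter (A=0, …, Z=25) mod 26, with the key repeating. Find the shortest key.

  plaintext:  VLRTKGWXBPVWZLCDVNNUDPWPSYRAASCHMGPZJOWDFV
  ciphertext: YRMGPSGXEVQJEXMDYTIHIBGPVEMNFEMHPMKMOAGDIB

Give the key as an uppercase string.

DGVNFMKA

  i= 0: Y-V =  3 → D
  i= 1: R-L =  6 → G
  i= 2: M-R = 21 → V
  i= 3: G-T = 13 → N
  i= 4: P-K =  5 → F
  i= 5: S-G = 12 → M
  i= 6: G-W = 10 → K
  i= 7: X-X =  0 → A
  i= 8: E-B =  3 → D
  i= 9: V-P =  6 → G
  i=10: Q-V = 21 → V
  i=11: J-W = 13 → N
  i=12: E-Z =  5 → F
  i=13: X-L = 12 → M
  i=14: M-C = 10 → K
  i=15: D-D =  0 → A
  i=16: Y-V =  3 → D
  i=17: T-N =  6 → G
  i=18: I-N = 21 → V
  i=19: H-U = 13 → N
  i=20: I-D =  5 → F
  i=21: B-P = 12 → M
  i=22: G-W = 10 → K
  i=23: P-P =  0 → A
  i=24: V-S =  3 → D
  i=25: E-Y =  6 → G
  i=26: M-R = 21 → V
  i=27: N-A = 13 → N
  i=28: F-A =  5 → F
  i=29: E-S = 12 → M
  i=30: M-C = 10 → K
  i=31: H-H =  0 → A
  i=32: P-M =  3 → D
  i=33: M-G =  6 → G
  i=34: K-P = 21 → V
  i=35: M-Z = 13 → N
  i=36: O-J =  5 → F
  i=37: A-O = 12 → M
  i=38: G-W = 10 → K
  i=39: D-D =  0 → A
  i=40: I-F =  3 → D
  i=41: B-V =  6 → G
  shifts repeat with period 8: DGVNFMKA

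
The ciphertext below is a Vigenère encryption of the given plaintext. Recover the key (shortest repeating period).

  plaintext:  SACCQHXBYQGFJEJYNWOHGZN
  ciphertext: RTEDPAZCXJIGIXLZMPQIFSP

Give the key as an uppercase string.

  i= 0: R-S = 25 → Z
  i= 1: T-A = 19 → T
  i= 2: E-C =  2 → C
  i= 3: D-C =  1 → B
  i= 4: P-Q = 25 → Z
  i= 5: A-H = 19 → T
  i= 6: Z-X =  2 → C
  i= 7: C-B =  1 → B
  i= 8: X-Y = 25 → Z
  i= 9: J-Q = 19 → T
  i=10: I-G =  2 → C
  i=11: G-F =  1 → B
  i=12: I-J = 25 → Z
  i=13: X-E = 19 → T
  i=14: L-J =  2 → C
  i=15: Z-Y =  1 → B
  i=16: M-N = 25 → Z
  i=17: P-W = 19 → T
  i=18: Q-O =  2 → C
  i=19: I-H =  1 → B
  i=20: F-G = 25 → Z
  i=21: S-Z = 19 → T
  i=22: P-N =  2 → C
  shifts repeat with period 4: ZTCB

ZTCB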